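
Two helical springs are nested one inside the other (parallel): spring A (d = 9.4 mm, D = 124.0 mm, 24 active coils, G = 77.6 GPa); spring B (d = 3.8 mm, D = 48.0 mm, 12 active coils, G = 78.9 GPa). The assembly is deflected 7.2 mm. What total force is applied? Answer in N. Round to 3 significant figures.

23.1 N

k_A = Gd⁴/(8D³N_a) = (77.6×10³)(9.4⁴)/(8·124.0³·24) = 1.655 N/mm
k_B = Gd⁴/(8D³N_a) = (78.9×10³)(3.8⁴)/(8·48.0³·12) = 1.5496 N/mm
Parallel: k_eq = 1.655 + 1.5496 = 3.2046 N/mm
F = k_eq·δ = 3.2046·7.2 = 23.073 N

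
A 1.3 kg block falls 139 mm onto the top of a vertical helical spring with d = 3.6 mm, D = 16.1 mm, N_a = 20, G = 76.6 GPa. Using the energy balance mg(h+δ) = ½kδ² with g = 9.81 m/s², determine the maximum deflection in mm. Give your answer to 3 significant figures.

k = Gd⁴/(8D³N_a) = (76.6×10³)(3.6⁴)/(8·16.1³·20) = 19.268 N/mm
W = mg = 1.3 × 9.81 = 12.753 N
½kδ² − Wδ − Wh = 0 → δ = (W + √(W² + 2kWh))/k
δ = (12.753 + √(162.64 + 68312.2))/19.268 = (12.753 + 261.68)/19.268 = 14.243 mm

14.2 mm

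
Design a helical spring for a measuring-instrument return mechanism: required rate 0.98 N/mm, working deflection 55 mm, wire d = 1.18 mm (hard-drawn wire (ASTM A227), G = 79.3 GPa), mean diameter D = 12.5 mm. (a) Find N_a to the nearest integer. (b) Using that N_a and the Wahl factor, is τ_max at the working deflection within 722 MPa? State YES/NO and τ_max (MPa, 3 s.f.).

(a) 10 coils; (b) NO, τ_max = 1190 MPa

N_a = Gd⁴/(8D³k) = (79.3×10³)(1.18⁴)/(8·12.5³·0.98) = 10.04 → N_a = 10
Actual rate k = Gd⁴/(8D³·10) = 0.98397 N/mm
Working load F = kδ = 0.98397·55 = 54.118 N
C = 12.5/1.18 = 10.5932; K_W = (4C−1)/(4C−4)+0.615/C = 1.1362
τ_max = K_W·8FD/(πd³) = 1.1362·1048.5 = 1191.3 MPa
τ_max > 722 MPa → exceeds allowable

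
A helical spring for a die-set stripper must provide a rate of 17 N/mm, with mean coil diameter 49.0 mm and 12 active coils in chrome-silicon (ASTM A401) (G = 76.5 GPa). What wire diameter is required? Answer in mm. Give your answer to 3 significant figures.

d = (8D³N_a·k / G)^(1/4) = (8·49.0³·12·17 / (76.5×10³))^0.25
  = (2509.8)^0.25 = 7.0780 mm

7.08 mm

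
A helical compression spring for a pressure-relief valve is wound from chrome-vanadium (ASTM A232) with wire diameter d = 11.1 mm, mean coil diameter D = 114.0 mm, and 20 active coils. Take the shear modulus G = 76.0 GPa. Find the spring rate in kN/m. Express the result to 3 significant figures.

4.87 kN/m

k = Gd⁴/(8D³N_a) = (76.0×10³ × 11.1⁴) / (8 × 114.0³ × 20)
  = 1.15373e+09 / 2.37047e+08 = 4.8671 N/mm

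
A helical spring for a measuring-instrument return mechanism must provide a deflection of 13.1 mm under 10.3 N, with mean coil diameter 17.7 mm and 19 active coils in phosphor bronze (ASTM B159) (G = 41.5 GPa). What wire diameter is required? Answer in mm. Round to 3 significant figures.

Required rate k = F/δ = 10.3/13.1 = 0.78626 N/mm
d = (8D³N_a·k / G)^(1/4) = (8·17.7³·19·0.78626 / (41.5×10³))^0.25
  = (15.969)^0.25 = 1.9990 mm

2.00 mm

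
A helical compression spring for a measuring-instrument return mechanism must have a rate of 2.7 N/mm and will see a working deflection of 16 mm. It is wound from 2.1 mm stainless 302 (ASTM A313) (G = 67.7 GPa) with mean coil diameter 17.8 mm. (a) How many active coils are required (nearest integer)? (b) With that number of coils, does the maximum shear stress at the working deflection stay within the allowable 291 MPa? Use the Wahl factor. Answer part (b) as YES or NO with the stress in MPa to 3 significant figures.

(a) 11 coils; (b) YES, τ_max = 244 MPa

N_a = Gd⁴/(8D³k) = (67.7×10³)(2.1⁴)/(8·17.8³·2.7) = 10.81 → N_a = 11
Actual rate k = Gd⁴/(8D³·11) = 2.6529 N/mm
Working load F = kδ = 2.6529·16 = 42.447 N
C = 17.8/2.1 = 8.4762; K_W = (4C−1)/(4C−4)+0.615/C = 1.1729
τ_max = K_W·8FD/(πd³) = 1.1729·207.75 = 243.67 MPa
τ_max ≤ 291 MPa → acceptable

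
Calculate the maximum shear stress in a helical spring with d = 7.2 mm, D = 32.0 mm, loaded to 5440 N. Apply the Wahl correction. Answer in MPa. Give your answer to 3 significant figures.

Spring index C = D/d = 32.0/7.2 = 4.4444
K_W = (4C−1)/(4C−4) + 0.615/C = 16.778/13.778 + 0.1384 = 1.3561
τ₀ = 8FD/(πd³) = 8·5440·32.0/(π·7.2³) = 1.39264e+06/1172.6 = 1187.7 MPa
τ_max = K·τ₀ = 1.3561 × 1187.7 = 1610.6 MPa

1610 MPa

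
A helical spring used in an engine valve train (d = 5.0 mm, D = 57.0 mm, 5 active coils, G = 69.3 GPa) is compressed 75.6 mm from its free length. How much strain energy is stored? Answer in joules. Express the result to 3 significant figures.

k = Gd⁴/(8D³N_a) = (69.3×10³)(5.0⁴)/(8·57.0³·5) = 5.8469 N/mm
U = ½kδ² = 0.5 × 5.8469 × 75.6² = 16709 N·mm = 16.709 J

16.7 J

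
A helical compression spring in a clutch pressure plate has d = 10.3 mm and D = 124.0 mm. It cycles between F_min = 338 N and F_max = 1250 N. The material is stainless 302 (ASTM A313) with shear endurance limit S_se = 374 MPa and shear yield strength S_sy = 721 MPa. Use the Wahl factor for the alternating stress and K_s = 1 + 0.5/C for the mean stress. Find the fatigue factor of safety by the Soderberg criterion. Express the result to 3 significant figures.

C = D/d = 124.0/10.3 = 12.0388; K_W = (4C−1)/(4C−4)+0.615/C = 1.1190; K_s = 1+0.5/C = 1.0415
F_a = (F_max−F_min)/2 = 456 N; F_m = (F_max+F_min)/2 = 794 N
τ_a = K_W·8F_aD/(πd³) = 1.1190 × 131.77 = 147.45 MPa
τ_m = K_s·8F_mD/(πd³) = 1.0415 × 229.44 = 238.97 MPa
Soderberg: 1/n_f = τ_a/S_se + τ_m/S_sy = 147.45/374 + 238.97/721 = 0.39426 + 0.33144 = 0.7257
n_f = 1/0.7257 = 1.378

1.38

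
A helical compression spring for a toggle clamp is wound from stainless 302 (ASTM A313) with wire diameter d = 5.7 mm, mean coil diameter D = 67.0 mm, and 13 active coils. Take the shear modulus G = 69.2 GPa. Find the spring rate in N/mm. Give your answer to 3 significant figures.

2.34 N/mm

k = Gd⁴/(8D³N_a) = (69.2×10³ × 5.7⁴) / (8 × 67.0³ × 13)
  = 7.30475e+07 / 3.12794e+07 = 2.3353 N/mm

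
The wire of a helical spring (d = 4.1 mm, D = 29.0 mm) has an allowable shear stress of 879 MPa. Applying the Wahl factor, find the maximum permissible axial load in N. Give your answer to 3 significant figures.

C = D/d = 29.0/4.1 = 7.0732
K_W = (4C−1)/(4C−4) + 0.615/C = 27.293/24.293 + 0.0869 = 1.2104
τ_max = K·8FD/(πd³) → F_max = τ_allow·πd³/(8DK)
F_max = 879·π·4.1³/(8·29.0·1.2104) = 1.9032e+05/280.82 = 677.73 N

678 N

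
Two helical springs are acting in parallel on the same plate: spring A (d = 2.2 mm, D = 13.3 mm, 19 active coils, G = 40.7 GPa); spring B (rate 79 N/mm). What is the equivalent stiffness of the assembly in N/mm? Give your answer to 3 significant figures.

k_A = Gd⁴/(8D³N_a) = (40.7×10³)(2.2⁴)/(8·13.3³·19) = 2.6662 N/mm
Parallel: k_eq = 2.6662 + 79 = 81.666 N/mm

81.7 N/mm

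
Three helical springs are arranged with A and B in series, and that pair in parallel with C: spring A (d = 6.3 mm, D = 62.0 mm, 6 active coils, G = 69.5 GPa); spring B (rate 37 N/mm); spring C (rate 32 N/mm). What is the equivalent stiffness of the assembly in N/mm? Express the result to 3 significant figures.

k_A = Gd⁴/(8D³N_a) = (69.5×10³)(6.3⁴)/(8·62.0³·6) = 9.5704 N/mm
Springs A,B series: k_AB = 1/(1/9.5704+1/37) = 7.6037 N/mm; parallel with C: k_eq = 7.6037+32 = 39.604 N/mm

39.6 N/mm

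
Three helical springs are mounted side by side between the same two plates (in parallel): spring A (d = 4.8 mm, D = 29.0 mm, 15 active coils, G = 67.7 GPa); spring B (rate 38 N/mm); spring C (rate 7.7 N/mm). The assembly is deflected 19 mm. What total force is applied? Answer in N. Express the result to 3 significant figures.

1100 N

k_A = Gd⁴/(8D³N_a) = (67.7×10³)(4.8⁴)/(8·29.0³·15) = 12.279 N/mm
Parallel: k_eq = 12.279 + 38 + 7.7 = 57.979 N/mm
F = k_eq·δ = 57.979·19 = 1101.6 N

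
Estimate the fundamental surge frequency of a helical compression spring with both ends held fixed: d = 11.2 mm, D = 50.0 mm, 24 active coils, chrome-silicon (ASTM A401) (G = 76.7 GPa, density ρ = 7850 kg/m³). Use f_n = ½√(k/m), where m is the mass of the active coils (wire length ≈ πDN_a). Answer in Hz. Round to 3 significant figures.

65.7 Hz

k = Gd⁴/(8D³N_a) = (76.7×10³)(11.2⁴)/(8·50.0³·24) = 50.287 N/mm = 50287 N/m
Wire length L = πDN_a = π·50.0·24 = 3769.9 mm
m = ρ·(πd²/4)·L = 7850 × 98.52×10⁻⁶ m² × 3.7699 m = 2.9156 kg
f_n = ½√(k/m) = 0.5·√(50287/2.9156) = 0.5·√(17248) = 65.665 Hz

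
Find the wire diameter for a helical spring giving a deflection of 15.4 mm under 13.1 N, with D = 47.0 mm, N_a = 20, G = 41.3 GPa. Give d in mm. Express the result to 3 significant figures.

Required rate k = F/δ = 13.1/15.4 = 0.85065 N/mm
d = (8D³N_a·k / G)^(1/4) = (8·47.0³·20·0.85065 / (41.3×10³))^0.25
  = (342.15)^0.25 = 4.3008 mm

4.30 mm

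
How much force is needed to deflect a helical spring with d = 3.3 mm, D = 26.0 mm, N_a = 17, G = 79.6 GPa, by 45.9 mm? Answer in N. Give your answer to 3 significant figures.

181 N

k = Gd⁴/(8D³N_a) = (79.6×10³)(3.3⁴)/(8·26.0³·17) = 3.9492 N/mm
F = k·δ = 3.9492 × 45.9 = 181.27 N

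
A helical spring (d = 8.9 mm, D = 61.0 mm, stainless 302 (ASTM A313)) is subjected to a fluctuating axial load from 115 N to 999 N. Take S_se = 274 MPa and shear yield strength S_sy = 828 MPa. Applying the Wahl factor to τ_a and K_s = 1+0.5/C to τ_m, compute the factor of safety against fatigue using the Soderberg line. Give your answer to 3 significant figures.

C = D/d = 61.0/8.9 = 6.8539; K_W = (4C−1)/(4C−4)+0.615/C = 1.2178; K_s = 1+0.5/C = 1.0730
F_a = (F_max−F_min)/2 = 442 N; F_m = (F_max+F_min)/2 = 557 N
τ_a = K_W·8F_aD/(πd³) = 1.2178 × 97.392 = 118.61 MPa
τ_m = K_s·8F_mD/(πd³) = 1.0730 × 122.73 = 131.68 MPa
Soderberg: 1/n_f = τ_a/S_se + τ_m/S_sy = 118.61/274 + 131.68/828 = 0.43288 + 0.15904 = 0.59192
n_f = 1/0.59192 = 1.689

1.69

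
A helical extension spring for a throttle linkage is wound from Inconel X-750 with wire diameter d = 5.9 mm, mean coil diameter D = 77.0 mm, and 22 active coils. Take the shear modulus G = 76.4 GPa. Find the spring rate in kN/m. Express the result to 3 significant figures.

1.15 kN/m

k = Gd⁴/(8D³N_a) = (76.4×10³ × 5.9⁴) / (8 × 77.0³ × 22)
  = 9.25766e+07 / 8.03498e+07 = 1.1522 N/mm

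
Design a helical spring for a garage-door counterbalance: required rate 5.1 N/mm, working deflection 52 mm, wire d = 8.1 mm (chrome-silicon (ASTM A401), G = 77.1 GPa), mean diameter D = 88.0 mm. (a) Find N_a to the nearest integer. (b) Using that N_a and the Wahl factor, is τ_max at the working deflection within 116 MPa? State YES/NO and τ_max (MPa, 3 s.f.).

(a) 12 coils; (b) NO, τ_max = 126 MPa

N_a = Gd⁴/(8D³k) = (77.1×10³)(8.1⁴)/(8·88.0³·5.1) = 11.94 → N_a = 12
Actual rate k = Gd⁴/(8D³·12) = 5.0731 N/mm
Working load F = kδ = 5.0731·52 = 263.8 N
C = 88.0/8.1 = 10.8642; K_W = (4C−1)/(4C−4)+0.615/C = 1.1326
τ_max = K_W·8FD/(πd³) = 1.1326·111.24 = 125.99 MPa
τ_max > 116 MPa → exceeds allowable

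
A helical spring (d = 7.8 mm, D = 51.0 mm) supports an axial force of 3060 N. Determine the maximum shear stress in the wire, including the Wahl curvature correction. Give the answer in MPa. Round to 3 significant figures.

1030 MPa

Spring index C = D/d = 51.0/7.8 = 6.5385
K_W = (4C−1)/(4C−4) + 0.615/C = 25.154/22.154 + 0.0941 = 1.2295
τ₀ = 8FD/(πd³) = 8·3060·51.0/(π·7.8³) = 1.24848e+06/1490.8 = 837.43 MPa
τ_max = K·τ₀ = 1.2295 × 837.43 = 1029.6 MPa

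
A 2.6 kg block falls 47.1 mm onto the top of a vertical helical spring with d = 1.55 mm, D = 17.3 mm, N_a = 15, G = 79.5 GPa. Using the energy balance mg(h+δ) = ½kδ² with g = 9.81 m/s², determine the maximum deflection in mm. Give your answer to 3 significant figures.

k = Gd⁴/(8D³N_a) = (79.5×10³)(1.55⁴)/(8·17.3³·15) = 0.73854 N/mm
W = mg = 2.6 × 9.81 = 25.506 N
½kδ² − Wδ − Wh = 0 → δ = (W + √(W² + 2kWh))/k
δ = (25.506 + √(650.56 + 1774.47))/0.73854 = (25.506 + 49.245)/0.73854 = 101.21 mm

101 mm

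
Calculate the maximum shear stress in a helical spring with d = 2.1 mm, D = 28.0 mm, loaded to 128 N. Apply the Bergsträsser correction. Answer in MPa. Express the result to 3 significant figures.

Spring index C = D/d = 28.0/2.1 = 13.3333
K_B = (4C+2)/(4C−3) = 55.333/50.333 = 1.0993
τ₀ = 8FD/(πd³) = 8·128·28.0/(π·2.1³) = 28672/29.094 = 985.49 MPa
τ_max = K·τ₀ = 1.0993 × 985.49 = 1083.4 MPa

1080 MPa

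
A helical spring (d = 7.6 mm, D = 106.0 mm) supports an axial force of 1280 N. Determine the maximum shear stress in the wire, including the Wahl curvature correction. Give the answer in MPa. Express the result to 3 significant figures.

Spring index C = D/d = 106.0/7.6 = 13.9474
K_W = (4C−1)/(4C−4) + 0.615/C = 54.789/51.789 + 0.0441 = 1.1020
τ₀ = 8FD/(πd³) = 8·1280·106.0/(π·7.6³) = 1.08544e+06/1379.1 = 787.07 MPa
τ_max = K·τ₀ = 1.1020 × 787.07 = 867.37 MPa

867 MPa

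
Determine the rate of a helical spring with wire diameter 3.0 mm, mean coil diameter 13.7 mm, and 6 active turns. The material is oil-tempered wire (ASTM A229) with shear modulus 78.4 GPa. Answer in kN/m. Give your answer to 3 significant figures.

k = Gd⁴/(8D³N_a) = (78.4×10³ × 3.0⁴) / (8 × 13.7³ × 6)
  = 6.3504e+06 / 123425 = 51.452 N/mm

51.5 kN/m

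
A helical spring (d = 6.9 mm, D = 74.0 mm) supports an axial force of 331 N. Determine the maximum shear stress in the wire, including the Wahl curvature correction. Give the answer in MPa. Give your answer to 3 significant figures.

215 MPa

Spring index C = D/d = 74.0/6.9 = 10.7246
K_W = (4C−1)/(4C−4) + 0.615/C = 41.899/38.899 + 0.0573 = 1.1345
τ₀ = 8FD/(πd³) = 8·331·74.0/(π·6.9³) = 195952/1032 = 189.87 MPa
τ_max = K·τ₀ = 1.1345 × 189.87 = 215.4 MPa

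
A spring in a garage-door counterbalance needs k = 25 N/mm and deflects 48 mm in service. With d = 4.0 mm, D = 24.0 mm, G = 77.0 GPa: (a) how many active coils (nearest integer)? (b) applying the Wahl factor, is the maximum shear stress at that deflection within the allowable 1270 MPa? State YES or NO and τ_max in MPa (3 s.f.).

N_a = Gd⁴/(8D³k) = (77.0×10³)(4.0⁴)/(8·24.0³·25) = 7.13 → N_a = 7
Actual rate k = Gd⁴/(8D³·7) = 25.463 N/mm
Working load F = kδ = 25.463·48 = 1222.2 N
C = 24.0/4.0 = 6.0000; K_W = (4C−1)/(4C−4)+0.615/C = 1.2525
τ_max = K_W·8FD/(πd³) = 1.2525·1167.1 = 1461.8 MPa
τ_max > 1270 MPa → exceeds allowable

(a) 7 coils; (b) NO, τ_max = 1460 MPa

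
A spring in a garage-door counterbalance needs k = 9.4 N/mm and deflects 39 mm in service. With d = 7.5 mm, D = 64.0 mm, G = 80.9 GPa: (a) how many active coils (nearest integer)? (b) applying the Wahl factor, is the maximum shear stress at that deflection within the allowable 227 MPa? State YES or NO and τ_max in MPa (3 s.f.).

N_a = Gd⁴/(8D³k) = (80.9×10³)(7.5⁴)/(8·64.0³·9.4) = 12.98 → N_a = 13
Actual rate k = Gd⁴/(8D³·13) = 9.389 N/mm
Working load F = kδ = 9.389·39 = 366.17 N
C = 64.0/7.5 = 8.5333; K_W = (4C−1)/(4C−4)+0.615/C = 1.1716
τ_max = K_W·8FD/(πd³) = 1.1716·141.46 = 165.73 MPa
τ_max ≤ 227 MPa → acceptable

(a) 13 coils; (b) YES, τ_max = 166 MPa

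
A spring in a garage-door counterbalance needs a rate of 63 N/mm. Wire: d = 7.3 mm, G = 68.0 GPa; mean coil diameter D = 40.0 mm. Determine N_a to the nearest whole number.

6

N_a = Gd⁴/(8D³k) = (68.0×10³ × 7.3⁴)/(8 × 40.0³ × 63)
    = 1.93108e+08 / 3.2256e+07 = 5.987 → 6 coils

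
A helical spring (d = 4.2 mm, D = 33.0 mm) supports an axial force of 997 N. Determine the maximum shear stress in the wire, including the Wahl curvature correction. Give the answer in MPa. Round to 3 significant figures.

1340 MPa

Spring index C = D/d = 33.0/4.2 = 7.8571
K_W = (4C−1)/(4C−4) + 0.615/C = 30.429/27.429 + 0.0783 = 1.1876
τ₀ = 8FD/(πd³) = 8·997·33.0/(π·4.2³) = 263208/232.75 = 1130.8 MPa
τ_max = K·τ₀ = 1.1876 × 1130.8 = 1343 MPa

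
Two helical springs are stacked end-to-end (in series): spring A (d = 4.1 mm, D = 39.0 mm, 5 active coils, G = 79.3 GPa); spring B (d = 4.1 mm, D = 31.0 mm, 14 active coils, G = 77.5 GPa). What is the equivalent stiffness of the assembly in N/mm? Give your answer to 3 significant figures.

3.87 N/mm

k_A = Gd⁴/(8D³N_a) = (79.3×10³)(4.1⁴)/(8·39.0³·5) = 9.444 N/mm
k_B = Gd⁴/(8D³N_a) = (77.5×10³)(4.1⁴)/(8·31.0³·14) = 6.5635 N/mm
Series: 1/k_eq = 1/9.444 + 1/6.5635 = 0.25825; k_eq = 3.8723 N/mm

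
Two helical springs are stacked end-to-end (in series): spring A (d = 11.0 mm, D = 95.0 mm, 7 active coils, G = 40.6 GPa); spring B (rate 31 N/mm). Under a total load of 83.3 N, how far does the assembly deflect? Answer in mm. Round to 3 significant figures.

9.42 mm

k_A = Gd⁴/(8D³N_a) = (40.6×10³)(11.0⁴)/(8·95.0³·7) = 12.38 N/mm
Series: 1/k_eq = 1/12.38 + 1/31 = 0.11303; k_eq = 8.8472 N/mm
δ = F/k_eq = 83.3/8.8472 = 9.4154 mm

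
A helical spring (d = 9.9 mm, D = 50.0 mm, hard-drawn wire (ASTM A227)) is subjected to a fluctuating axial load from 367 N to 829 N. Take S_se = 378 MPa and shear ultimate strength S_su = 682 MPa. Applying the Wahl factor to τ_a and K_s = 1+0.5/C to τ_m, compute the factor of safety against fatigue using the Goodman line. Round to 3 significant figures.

C = D/d = 50.0/9.9 = 5.0505; K_W = (4C−1)/(4C−4)+0.615/C = 1.3069; K_s = 1+0.5/C = 1.0990
F_a = (F_max−F_min)/2 = 231 N; F_m = (F_max+F_min)/2 = 598 N
τ_a = K_W·8F_aD/(πd³) = 1.3069 × 30.312 = 39.616 MPa
τ_m = K_s·8F_mD/(πd³) = 1.0990 × 78.47 = 86.239 MPa
Goodman: 1/n_f = τ_a/S_se + τ_m/S_su = 39.616/378 + 86.239/682 = 0.10480 + 0.12645 = 0.23125
n_f = 1/0.23125 = 4.324

4.32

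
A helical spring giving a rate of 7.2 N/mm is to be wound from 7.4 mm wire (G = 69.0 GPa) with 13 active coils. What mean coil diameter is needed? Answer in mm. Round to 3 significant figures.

65.1 mm

D = (Gd⁴/(8N_a·k))^(1/3) = (69.0×10³·7.4⁴/(8·13·7.2))^(1/3)
  = (276319)^(1/3) = 65.1333 mm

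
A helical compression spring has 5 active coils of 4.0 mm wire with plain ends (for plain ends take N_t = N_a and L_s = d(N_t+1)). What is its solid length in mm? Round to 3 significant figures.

24.0 mm

plain ends: N_t = N_a = 5
L_s = d·(N_t+1) = 4.0 × 6 = 24 mm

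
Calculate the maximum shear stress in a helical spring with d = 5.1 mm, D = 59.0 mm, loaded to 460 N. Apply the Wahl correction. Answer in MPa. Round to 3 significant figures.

Spring index C = D/d = 59.0/5.1 = 11.5686
K_W = (4C−1)/(4C−4) + 0.615/C = 45.275/42.275 + 0.0532 = 1.1241
τ₀ = 8FD/(πd³) = 8·460·59.0/(π·5.1³) = 217120/416.74 = 521 MPa
τ_max = K·τ₀ = 1.1241 × 521 = 585.67 MPa

586 MPa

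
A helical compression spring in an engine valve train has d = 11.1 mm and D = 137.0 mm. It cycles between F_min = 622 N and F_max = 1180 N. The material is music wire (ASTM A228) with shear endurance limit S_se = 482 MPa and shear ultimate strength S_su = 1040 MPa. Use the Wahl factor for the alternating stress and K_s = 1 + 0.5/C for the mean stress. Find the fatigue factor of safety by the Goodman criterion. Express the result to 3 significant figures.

2.53

C = D/d = 137.0/11.1 = 12.3423; K_W = (4C−1)/(4C−4)+0.615/C = 1.1160; K_s = 1+0.5/C = 1.0405
F_a = (F_max−F_min)/2 = 279 N; F_m = (F_max+F_min)/2 = 901 N
τ_a = K_W·8F_aD/(πd³) = 1.1160 × 71.17 = 79.422 MPa
τ_m = K_s·8F_mD/(πd³) = 1.0405 × 229.84 = 239.15 MPa
Goodman: 1/n_f = τ_a/S_se + τ_m/S_su = 79.422/482 + 239.15/1040 = 0.16478 + 0.22995 = 0.39472
n_f = 1/0.39472 = 2.533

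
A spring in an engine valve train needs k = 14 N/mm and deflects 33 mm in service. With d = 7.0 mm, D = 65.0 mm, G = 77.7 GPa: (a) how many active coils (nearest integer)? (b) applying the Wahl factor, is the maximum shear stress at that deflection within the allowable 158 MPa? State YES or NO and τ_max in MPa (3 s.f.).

N_a = Gd⁴/(8D³k) = (77.7×10³)(7.0⁴)/(8·65.0³·14) = 6.065 → N_a = 6
Actual rate k = Gd⁴/(8D³·6) = 14.152 N/mm
Working load F = kδ = 14.152·33 = 467.03 N
C = 65.0/7.0 = 9.2857; K_W = (4C−1)/(4C−4)+0.615/C = 1.1567
τ_max = K_W·8FD/(πd³) = 1.1567·225.37 = 260.7 MPa
τ_max > 158 MPa → exceeds allowable

(a) 6 coils; (b) NO, τ_max = 261 MPa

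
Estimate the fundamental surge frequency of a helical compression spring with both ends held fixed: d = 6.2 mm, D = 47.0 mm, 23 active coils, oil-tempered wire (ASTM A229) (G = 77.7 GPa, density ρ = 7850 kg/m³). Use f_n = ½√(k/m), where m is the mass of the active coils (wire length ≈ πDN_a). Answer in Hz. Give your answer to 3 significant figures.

43.2 Hz

k = Gd⁴/(8D³N_a) = (77.7×10³)(6.2⁴)/(8·47.0³·23) = 6.01 N/mm = 6010 N/m
Wire length L = πDN_a = π·47.0·23 = 3396.1 mm
m = ρ·(πd²/4)·L = 7850 × 30.191×10⁻⁶ m² × 3.3961 m = 0.80486 kg
f_n = ½√(k/m) = 0.5·√(6010/0.80486) = 0.5·√(7467.2) = 43.206 Hz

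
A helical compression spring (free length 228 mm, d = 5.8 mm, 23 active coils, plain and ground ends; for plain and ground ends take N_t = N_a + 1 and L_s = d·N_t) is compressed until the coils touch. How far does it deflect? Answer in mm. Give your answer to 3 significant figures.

N_t = 24; L_s = 5.8·24 = 139.2 mm
δ_solid = L₀ − L_s = 228 − 139.2 = 88.8 mm

88.8 mm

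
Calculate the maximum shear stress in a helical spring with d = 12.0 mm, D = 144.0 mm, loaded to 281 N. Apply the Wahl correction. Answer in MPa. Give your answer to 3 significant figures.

66.8 MPa

Spring index C = D/d = 144.0/12.0 = 12.0000
K_W = (4C−1)/(4C−4) + 0.615/C = 47.000/44.000 + 0.0512 = 1.1194
τ₀ = 8FD/(πd³) = 8·281·144.0/(π·12.0³) = 323712/5428.7 = 59.63 MPa
τ_max = K·τ₀ = 1.1194 × 59.63 = 66.752 MPa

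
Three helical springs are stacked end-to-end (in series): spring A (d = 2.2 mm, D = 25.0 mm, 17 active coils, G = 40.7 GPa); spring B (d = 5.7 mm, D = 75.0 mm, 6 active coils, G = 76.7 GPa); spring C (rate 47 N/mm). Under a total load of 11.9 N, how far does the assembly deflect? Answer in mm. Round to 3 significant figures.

29.8 mm

k_A = Gd⁴/(8D³N_a) = (40.7×10³)(2.2⁴)/(8·25.0³·17) = 0.44867 N/mm
k_B = Gd⁴/(8D³N_a) = (76.7×10³)(5.7⁴)/(8·75.0³·6) = 3.9982 N/mm
Series: 1/k_eq = 1/0.44867 + 1/3.9982 + 1/47 = 2.5002; k_eq = 0.39997 N/mm
δ = F/k_eq = 11.9/0.39997 = 29.752 mm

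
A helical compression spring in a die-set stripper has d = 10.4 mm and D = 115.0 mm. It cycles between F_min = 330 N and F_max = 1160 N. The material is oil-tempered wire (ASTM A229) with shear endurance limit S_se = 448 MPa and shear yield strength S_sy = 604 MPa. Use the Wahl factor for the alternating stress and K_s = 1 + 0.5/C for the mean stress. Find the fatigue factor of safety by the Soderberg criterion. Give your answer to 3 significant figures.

C = D/d = 115.0/10.4 = 11.0577; K_W = (4C−1)/(4C−4)+0.615/C = 1.1302; K_s = 1+0.5/C = 1.0452
F_a = (F_max−F_min)/2 = 415 N; F_m = (F_max+F_min)/2 = 745 N
τ_a = K_W·8F_aD/(πd³) = 1.1302 × 108.04 = 122.11 MPa
τ_m = K_s·8F_mD/(πd³) = 1.0452 × 193.95 = 202.72 MPa
Soderberg: 1/n_f = τ_a/S_se + τ_m/S_sy = 122.11/448 + 202.72/604 = 0.27256 + 0.33563 = 0.60819
n_f = 1/0.60819 = 1.644

1.64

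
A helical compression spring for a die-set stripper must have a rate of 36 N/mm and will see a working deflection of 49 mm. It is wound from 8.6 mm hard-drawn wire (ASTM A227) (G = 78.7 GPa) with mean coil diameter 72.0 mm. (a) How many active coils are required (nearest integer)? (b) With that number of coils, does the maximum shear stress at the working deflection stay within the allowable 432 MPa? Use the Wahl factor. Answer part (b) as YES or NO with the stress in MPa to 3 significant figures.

(a) 4 coils; (b) NO, τ_max = 598 MPa

N_a = Gd⁴/(8D³k) = (78.7×10³)(8.6⁴)/(8·72.0³·36) = 4.005 → N_a = 4
Actual rate k = Gd⁴/(8D³·4) = 36.043 N/mm
Working load F = kδ = 36.043·49 = 1766.1 N
C = 72.0/8.6 = 8.3721; K_W = (4C−1)/(4C−4)+0.615/C = 1.1752
τ_max = K_W·8FD/(πd³) = 1.1752·509.09 = 598.28 MPa
τ_max > 432 MPa → exceeds allowable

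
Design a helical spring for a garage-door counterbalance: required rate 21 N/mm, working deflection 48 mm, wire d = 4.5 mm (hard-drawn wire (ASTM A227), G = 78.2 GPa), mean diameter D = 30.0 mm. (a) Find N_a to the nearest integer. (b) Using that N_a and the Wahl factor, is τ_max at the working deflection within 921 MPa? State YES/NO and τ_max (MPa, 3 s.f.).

N_a = Gd⁴/(8D³k) = (78.2×10³)(4.5⁴)/(8·30.0³·21) = 7.069 → N_a = 7
Actual rate k = Gd⁴/(8D³·7) = 21.208 N/mm
Working load F = kδ = 21.208·48 = 1018 N
C = 30.0/4.5 = 6.6667; K_W = (4C−1)/(4C−4)+0.615/C = 1.2246
τ_max = K_W·8FD/(πd³) = 1.2246·853.43 = 1045.1 MPa
τ_max > 921 MPa → exceeds allowable

(a) 7 coils; (b) NO, τ_max = 1050 MPa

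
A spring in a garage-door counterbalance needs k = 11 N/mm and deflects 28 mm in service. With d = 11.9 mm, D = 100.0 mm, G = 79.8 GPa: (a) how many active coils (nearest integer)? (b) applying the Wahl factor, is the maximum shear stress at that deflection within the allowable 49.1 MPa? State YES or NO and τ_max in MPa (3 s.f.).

(a) 18 coils; (b) NO, τ_max = 55.2 MPa

N_a = Gd⁴/(8D³k) = (79.8×10³)(11.9⁴)/(8·100.0³·11) = 18.18 → N_a = 18
Actual rate k = Gd⁴/(8D³·18) = 11.113 N/mm
Working load F = kδ = 11.113·28 = 311.16 N
C = 100.0/11.9 = 8.4034; K_W = (4C−1)/(4C−4)+0.615/C = 1.1745
τ_max = K_W·8FD/(πd³) = 1.1745·47.02 = 55.225 MPa
τ_max > 49.1 MPa → exceeds allowable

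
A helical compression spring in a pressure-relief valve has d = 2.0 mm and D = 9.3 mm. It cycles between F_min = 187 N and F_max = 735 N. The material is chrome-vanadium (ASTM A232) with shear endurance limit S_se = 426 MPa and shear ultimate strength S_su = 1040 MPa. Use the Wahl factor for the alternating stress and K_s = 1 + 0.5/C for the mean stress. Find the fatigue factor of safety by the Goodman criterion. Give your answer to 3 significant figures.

0.250

C = D/d = 9.3/2.0 = 4.6500; K_W = (4C−1)/(4C−4)+0.615/C = 1.3377; K_s = 1+0.5/C = 1.1075
F_a = (F_max−F_min)/2 = 274 N; F_m = (F_max+F_min)/2 = 461 N
τ_a = K_W·8F_aD/(πd³) = 1.3377 × 811.12 = 1085.1 MPa
τ_m = K_s·8F_mD/(πd³) = 1.1075 × 1364.7 = 1511.4 MPa
Goodman: 1/n_f = τ_a/S_se + τ_m/S_su = 1085.1/426 + 1511.4/1040 = 2.54709 + 1.45330 = 4.0004
n_f = 1/4.0004 = 0.25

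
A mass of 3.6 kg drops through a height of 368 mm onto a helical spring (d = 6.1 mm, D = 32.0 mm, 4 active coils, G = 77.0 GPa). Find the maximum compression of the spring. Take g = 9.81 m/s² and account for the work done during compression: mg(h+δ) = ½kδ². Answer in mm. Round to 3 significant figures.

k = Gd⁴/(8D³N_a) = (77.0×10³)(6.1⁴)/(8·32.0³·4) = 101.67 N/mm
W = mg = 3.6 × 9.81 = 35.316 N
½kδ² − Wδ − Wh = 0 → δ = (W + √(W² + 2kWh))/k
δ = (35.316 + √(1247.2 + 2.64277e+06))/101.67 = (35.316 + 1626)/101.67 = 16.34 mm

16.3 mm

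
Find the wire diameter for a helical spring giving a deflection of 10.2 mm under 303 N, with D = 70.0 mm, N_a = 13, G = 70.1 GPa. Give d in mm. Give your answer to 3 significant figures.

Required rate k = F/δ = 303/10.2 = 29.706 N/mm
d = (8D³N_a·k / G)^(1/4) = (8·70.0³·13·29.706 / (70.1×10³))^0.25
  = (15117)^0.25 = 11.0882 mm

11.1 mm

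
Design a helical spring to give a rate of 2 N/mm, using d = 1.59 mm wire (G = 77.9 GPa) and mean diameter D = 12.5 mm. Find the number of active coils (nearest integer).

16

N_a = Gd⁴/(8D³k) = (77.9×10³ × 1.59⁴)/(8 × 12.5³ × 2)
    = 497881 / 31250 = 15.93 → 16 coils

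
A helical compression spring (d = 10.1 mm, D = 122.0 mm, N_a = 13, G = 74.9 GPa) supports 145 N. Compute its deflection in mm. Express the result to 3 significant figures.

35.1 mm

k = Gd⁴/(8D³N_a) = (74.9×10³)(10.1⁴)/(8·122.0³·13) = 4.1272 N/mm
δ = F/k = 145 / 4.1272 = 35.133 mm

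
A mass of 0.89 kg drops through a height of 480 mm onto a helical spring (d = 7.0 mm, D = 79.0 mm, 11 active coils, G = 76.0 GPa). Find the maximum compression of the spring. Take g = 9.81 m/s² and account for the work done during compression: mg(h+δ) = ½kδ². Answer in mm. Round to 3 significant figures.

46.8 mm

k = Gd⁴/(8D³N_a) = (76.0×10³)(7.0⁴)/(8·79.0³·11) = 4.2057 N/mm
W = mg = 0.89 × 9.81 = 8.7309 N
½kδ² − Wδ − Wh = 0 → δ = (W + √(W² + 2kWh))/k
δ = (8.7309 + √(76.229 + 35251))/4.2057 = (8.7309 + 187.96)/4.2057 = 46.766 mm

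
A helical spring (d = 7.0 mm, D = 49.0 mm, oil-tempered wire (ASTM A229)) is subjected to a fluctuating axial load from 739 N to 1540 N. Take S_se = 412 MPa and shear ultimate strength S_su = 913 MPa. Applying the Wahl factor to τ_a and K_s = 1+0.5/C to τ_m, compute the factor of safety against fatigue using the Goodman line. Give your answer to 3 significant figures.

C = D/d = 49.0/7.0 = 7.0000; K_W = (4C−1)/(4C−4)+0.615/C = 1.2129; K_s = 1+0.5/C = 1.0714
F_a = (F_max−F_min)/2 = 400.5 N; F_m = (F_max+F_min)/2 = 1139.5 N
τ_a = K_W·8F_aD/(πd³) = 1.2129 × 145.69 = 176.71 MPa
τ_m = K_s·8F_mD/(πd³) = 1.0714 × 414.53 = 444.14 MPa
Goodman: 1/n_f = τ_a/S_se + τ_m/S_su = 176.71/412 + 444.14/913 = 0.42890 + 0.48646 = 0.91536
n_f = 1/0.91536 = 1.092

1.09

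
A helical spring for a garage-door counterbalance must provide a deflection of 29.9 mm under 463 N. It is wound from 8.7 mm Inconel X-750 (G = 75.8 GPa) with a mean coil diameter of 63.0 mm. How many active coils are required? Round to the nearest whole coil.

14

Required rate k = F/δ = 463/29.9 = 15.485 N/mm
N_a = Gd⁴/(8D³k) = (75.8×10³ × 8.7⁴)/(8 × 63.0³ × 15.485)
    = 4.34256e+08 / 3.09757e+07 = 14.02 → 14 coils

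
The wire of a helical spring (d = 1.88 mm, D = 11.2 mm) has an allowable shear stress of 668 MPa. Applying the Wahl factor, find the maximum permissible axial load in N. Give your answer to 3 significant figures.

C = D/d = 11.2/1.88 = 5.9574
K_W = (4C−1)/(4C−4) + 0.615/C = 22.830/19.830 + 0.1032 = 1.2545
τ_max = K·8FD/(πd³) → F_max = τ_allow·πd³/(8DK)
F_max = 668·π·1.88³/(8·11.2·1.2545) = 13944/112.4 = 124.06 N

124 N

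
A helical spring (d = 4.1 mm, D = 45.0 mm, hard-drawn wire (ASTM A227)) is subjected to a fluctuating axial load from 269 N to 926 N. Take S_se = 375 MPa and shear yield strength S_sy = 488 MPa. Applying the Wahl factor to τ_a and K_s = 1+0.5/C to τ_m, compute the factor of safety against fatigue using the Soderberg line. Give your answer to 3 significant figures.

0.265

C = D/d = 45.0/4.1 = 10.9756; K_W = (4C−1)/(4C−4)+0.615/C = 1.1312; K_s = 1+0.5/C = 1.0456
F_a = (F_max−F_min)/2 = 328.5 N; F_m = (F_max+F_min)/2 = 597.5 N
τ_a = K_W·8F_aD/(πd³) = 1.1312 × 546.18 = 617.85 MPa
τ_m = K_s·8F_mD/(πd³) = 1.0456 × 993.43 = 1038.7 MPa
Soderberg: 1/n_f = τ_a/S_se + τ_m/S_sy = 617.85/375 + 1038.7/488 = 1.64760 + 2.12846 = 3.7761
n_f = 1/3.7761 = 0.2648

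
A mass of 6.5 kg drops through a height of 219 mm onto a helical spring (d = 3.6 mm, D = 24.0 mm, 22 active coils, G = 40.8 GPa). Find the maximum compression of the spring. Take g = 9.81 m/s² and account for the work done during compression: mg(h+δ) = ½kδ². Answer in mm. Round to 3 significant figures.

k = Gd⁴/(8D³N_a) = (40.8×10³)(3.6⁴)/(8·24.0³·22) = 2.8166 N/mm
W = mg = 6.5 × 9.81 = 63.765 N
½kδ² − Wδ − Wh = 0 → δ = (W + √(W² + 2kWh))/k
δ = (63.765 + √(4066 + 78664.8))/2.8166 = (63.765 + 287.63)/2.8166 = 124.76 mm

125 mm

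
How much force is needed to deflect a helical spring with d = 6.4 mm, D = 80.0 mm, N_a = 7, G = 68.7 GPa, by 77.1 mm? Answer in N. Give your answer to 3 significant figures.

310 N

k = Gd⁴/(8D³N_a) = (68.7×10³)(6.4⁴)/(8·80.0³·7) = 4.0199 N/mm
F = k·δ = 4.0199 × 77.1 = 309.94 N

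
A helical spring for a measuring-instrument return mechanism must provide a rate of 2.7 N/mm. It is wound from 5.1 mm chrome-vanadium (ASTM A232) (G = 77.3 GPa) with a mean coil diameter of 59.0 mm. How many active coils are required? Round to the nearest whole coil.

12

N_a = Gd⁴/(8D³k) = (77.3×10³ × 5.1⁴)/(8 × 59.0³ × 2.7)
    = 5.2295e+07 / 4.43619e+06 = 11.79 → 12 coils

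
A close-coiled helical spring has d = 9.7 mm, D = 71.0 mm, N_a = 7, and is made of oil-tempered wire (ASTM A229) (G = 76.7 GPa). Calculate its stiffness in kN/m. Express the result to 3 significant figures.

k = Gd⁴/(8D³N_a) = (76.7×10³ × 9.7⁴) / (8 × 71.0³ × 7)
  = 6.7902e+08 / 2.0043e+07 = 33.878 N/mm

33.9 kN/m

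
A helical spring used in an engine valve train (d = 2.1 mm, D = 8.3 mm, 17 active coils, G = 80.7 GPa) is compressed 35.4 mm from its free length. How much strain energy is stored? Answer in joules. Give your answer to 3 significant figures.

12.6 J

k = Gd⁴/(8D³N_a) = (80.7×10³)(2.1⁴)/(8·8.3³·17) = 20.183 N/mm
U = ½kδ² = 0.5 × 20.183 × 35.4² = 12646 N·mm = 12.646 J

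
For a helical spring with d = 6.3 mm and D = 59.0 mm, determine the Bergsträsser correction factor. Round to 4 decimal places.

1.1451

C = D/d = 59.0/6.3 = 9.3651
K_B = (4C+2)/(4C−3) = 39.460/34.460 = 1.1451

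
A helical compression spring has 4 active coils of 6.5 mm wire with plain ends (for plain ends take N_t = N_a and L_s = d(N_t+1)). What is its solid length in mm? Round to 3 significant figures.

plain ends: N_t = N_a = 4
L_s = d·(N_t+1) = 6.5 × 5 = 32.5 mm

32.5 mm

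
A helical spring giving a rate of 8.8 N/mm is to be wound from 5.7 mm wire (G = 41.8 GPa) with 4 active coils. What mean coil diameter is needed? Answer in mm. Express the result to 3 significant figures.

53.9 mm

D = (Gd⁴/(8N_a·k))^(1/3) = (41.8×10³·5.7⁴/(8·4·8.8))^(1/3)
  = (156691)^(1/3) = 53.9115 mm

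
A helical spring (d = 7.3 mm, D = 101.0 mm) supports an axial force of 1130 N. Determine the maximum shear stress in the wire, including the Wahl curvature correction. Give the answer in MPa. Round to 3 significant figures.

Spring index C = D/d = 101.0/7.3 = 13.8356
K_W = (4C−1)/(4C−4) + 0.615/C = 54.342/51.342 + 0.0445 = 1.1029
τ₀ = 8FD/(πd³) = 8·1130·101.0/(π·7.3³) = 913040/1222.1 = 747.09 MPa
τ_max = K·τ₀ = 1.1029 × 747.09 = 823.95 MPa

824 MPa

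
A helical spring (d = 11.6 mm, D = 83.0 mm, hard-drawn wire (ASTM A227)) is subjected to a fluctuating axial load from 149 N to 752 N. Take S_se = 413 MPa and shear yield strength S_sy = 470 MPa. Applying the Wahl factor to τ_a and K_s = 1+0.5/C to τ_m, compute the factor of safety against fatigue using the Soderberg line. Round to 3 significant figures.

3.87

C = D/d = 83.0/11.6 = 7.1552; K_W = (4C−1)/(4C−4)+0.615/C = 1.2078; K_s = 1+0.5/C = 1.0699
F_a = (F_max−F_min)/2 = 301.5 N; F_m = (F_max+F_min)/2 = 450.5 N
τ_a = K_W·8F_aD/(πd³) = 1.2078 × 40.826 = 49.309 MPa
τ_m = K_s·8F_mD/(πd³) = 1.0699 × 61.001 = 65.264 MPa
Soderberg: 1/n_f = τ_a/S_se + τ_m/S_sy = 49.309/413 + 65.264/470 = 0.11939 + 0.13886 = 0.25825
n_f = 1/0.25825 = 3.872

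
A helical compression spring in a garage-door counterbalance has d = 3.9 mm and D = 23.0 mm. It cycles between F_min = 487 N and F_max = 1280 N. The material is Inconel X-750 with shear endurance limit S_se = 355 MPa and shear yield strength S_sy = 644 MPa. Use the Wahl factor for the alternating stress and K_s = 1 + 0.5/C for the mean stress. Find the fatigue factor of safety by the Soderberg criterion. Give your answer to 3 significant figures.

C = D/d = 23.0/3.9 = 5.8974; K_W = (4C−1)/(4C−4)+0.615/C = 1.2574; K_s = 1+0.5/C = 1.0848
F_a = (F_max−F_min)/2 = 396.5 N; F_m = (F_max+F_min)/2 = 883.5 N
τ_a = K_W·8F_aD/(πd³) = 1.2574 × 391.49 = 492.27 MPa
τ_m = K_s·8F_mD/(πd³) = 1.0848 × 872.33 = 946.29 MPa
Soderberg: 1/n_f = τ_a/S_se + τ_m/S_sy = 492.27/355 + 946.29/644 = 1.38666 + 1.46939 = 2.8561
n_f = 1/2.8561 = 0.3501

0.350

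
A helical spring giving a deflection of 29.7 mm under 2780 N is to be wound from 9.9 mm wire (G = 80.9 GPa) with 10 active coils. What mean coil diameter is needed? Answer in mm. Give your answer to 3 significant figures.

Required rate k = F/δ = 2780/29.7 = 93.603 N/mm
D = (Gd⁴/(8N_a·k))^(1/3) = (80.9×10³·9.9⁴/(8·10·93.603))^(1/3)
  = (103779)^(1/3) = 46.9934 mm

47.0 mm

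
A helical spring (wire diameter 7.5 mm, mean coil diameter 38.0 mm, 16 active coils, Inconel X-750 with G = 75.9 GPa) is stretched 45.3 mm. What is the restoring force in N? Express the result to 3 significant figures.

k = Gd⁴/(8D³N_a) = (75.9×10³)(7.5⁴)/(8·38.0³·16) = 34.192 N/mm
F = k·δ = 34.192 × 45.3 = 1548.9 N

1550 N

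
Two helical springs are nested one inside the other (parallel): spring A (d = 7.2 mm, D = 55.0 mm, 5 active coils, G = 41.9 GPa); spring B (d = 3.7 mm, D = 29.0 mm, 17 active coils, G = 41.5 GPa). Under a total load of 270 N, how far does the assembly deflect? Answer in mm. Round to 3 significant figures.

k_A = Gd⁴/(8D³N_a) = (41.9×10³)(7.2⁴)/(8·55.0³·5) = 16.92 N/mm
k_B = Gd⁴/(8D³N_a) = (41.5×10³)(3.7⁴)/(8·29.0³·17) = 2.3449 N/mm
Parallel: k_eq = 16.92 + 2.3449 = 19.265 N/mm
δ = F/k_eq = 270/19.265 = 14.015 mm

14.0 mm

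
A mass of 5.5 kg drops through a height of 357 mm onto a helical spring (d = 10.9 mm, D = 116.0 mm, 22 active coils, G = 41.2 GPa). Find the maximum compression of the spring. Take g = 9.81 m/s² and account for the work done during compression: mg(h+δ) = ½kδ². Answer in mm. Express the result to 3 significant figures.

k = Gd⁴/(8D³N_a) = (41.2×10³)(10.9⁴)/(8·116.0³·22) = 2.117 N/mm
W = mg = 5.5 × 9.81 = 53.955 N
½kδ² − Wδ − Wh = 0 → δ = (W + √(W² + 2kWh))/k
δ = (53.955 + √(2911.1 + 81554.2))/2.117 = (53.955 + 290.63)/2.117 = 162.77 mm

163 mm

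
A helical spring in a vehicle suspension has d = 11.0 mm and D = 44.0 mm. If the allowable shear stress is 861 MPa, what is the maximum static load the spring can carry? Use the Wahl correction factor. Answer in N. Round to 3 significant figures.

C = D/d = 44.0/11.0 = 4.0000
K_W = (4C−1)/(4C−4) + 0.615/C = 15.000/12.000 + 0.1537 = 1.4038
τ_max = K·8FD/(πd³) → F_max = τ_allow·πd³/(8DK)
F_max = 861·π·11.0³/(8·44.0·1.4038) = 3.6002e+06/494.12 = 7286.2 N

7290 N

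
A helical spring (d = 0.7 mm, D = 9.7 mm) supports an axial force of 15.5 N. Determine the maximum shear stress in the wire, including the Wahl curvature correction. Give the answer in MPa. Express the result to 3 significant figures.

1230 MPa

Spring index C = D/d = 9.7/0.7 = 13.8571
K_W = (4C−1)/(4C−4) + 0.615/C = 54.429/51.429 + 0.0444 = 1.1027
τ₀ = 8FD/(πd³) = 8·15.5·9.7/(π·0.7³) = 1202.8/1.0776 = 1116.2 MPa
τ_max = K·τ₀ = 1.1027 × 1116.2 = 1230.9 MPa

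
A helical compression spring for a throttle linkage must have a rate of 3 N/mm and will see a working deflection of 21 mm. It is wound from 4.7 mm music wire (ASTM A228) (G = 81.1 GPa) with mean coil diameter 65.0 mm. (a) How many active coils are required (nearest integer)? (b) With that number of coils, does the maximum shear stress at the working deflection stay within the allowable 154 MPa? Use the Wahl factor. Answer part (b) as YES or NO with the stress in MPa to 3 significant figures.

N_a = Gd⁴/(8D³k) = (81.1×10³)(4.7⁴)/(8·65.0³·3) = 6.004 → N_a = 6
Actual rate k = Gd⁴/(8D³·6) = 3.0021 N/mm
Working load F = kδ = 3.0021·21 = 63.045 N
C = 65.0/4.7 = 13.8298; K_W = (4C−1)/(4C−4)+0.615/C = 1.1029
τ_max = K_W·8FD/(πd³) = 1.1029·100.51 = 110.86 MPa
τ_max ≤ 154 MPa → acceptable

(a) 6 coils; (b) YES, τ_max = 111 MPa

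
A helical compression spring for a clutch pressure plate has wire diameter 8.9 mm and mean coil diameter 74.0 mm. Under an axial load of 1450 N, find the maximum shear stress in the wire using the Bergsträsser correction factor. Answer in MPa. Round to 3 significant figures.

452 MPa

Spring index C = D/d = 74.0/8.9 = 8.3146
K_B = (4C+2)/(4C−3) = 35.258/30.258 = 1.1652
τ₀ = 8FD/(πd³) = 8·1450·74.0/(π·8.9³) = 858400/2214.7 = 387.59 MPa
τ_max = K·τ₀ = 1.1652 × 387.59 = 451.63 MPa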